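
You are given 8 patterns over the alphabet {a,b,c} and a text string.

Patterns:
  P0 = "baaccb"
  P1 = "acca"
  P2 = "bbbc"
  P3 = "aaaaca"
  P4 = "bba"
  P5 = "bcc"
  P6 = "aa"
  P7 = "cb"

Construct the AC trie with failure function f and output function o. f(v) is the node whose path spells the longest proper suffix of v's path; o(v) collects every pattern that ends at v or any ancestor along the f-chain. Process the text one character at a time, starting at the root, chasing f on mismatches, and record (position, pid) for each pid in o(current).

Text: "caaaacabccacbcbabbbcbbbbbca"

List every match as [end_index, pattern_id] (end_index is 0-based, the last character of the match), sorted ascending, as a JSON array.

Construct AC machine:
Trie nodes:
  n0 'ε': a→7 b→1 c→22
  n1 'b': a→2 b→11 c→20
  n2 'ba': a→3
  n3 'baa': c→4
  n4 'baac': c→5
  n5 'baacc': b→6
  n6 'baaccb': ·  [P0 ends]
  n7 'a': a→14 c→8
  n8 'ac': c→9
  n9 'acc': a→10
  n10 'acca': ·  [P1 ends]
  n11 'bb': a→19 b→12
  n12 'bbb': c→13
  n13 'bbbc': ·  [P2 ends]
  n14 'aa': a→15  [P6 ends]
  n15 'aaa': a→16
  n16 'aaaa': c→17
  n17 'aaaac': a→18
  n18 'aaaaca': ·  [P3 ends]
  n19 'bba': ·  [P4 ends]
  n20 'bc': c→21
  n21 'bcc': ·  [P5 ends]
  n22 'c': b→23
  n23 'cb': ·  [P7 ends]

Failure links (BFS by depth):
  n1('b'): parent n0 fail=0; on 'b' 0 → fail=0;  out ∅∪∅=∅
  n7('a'): parent n0 fail=0; on 'a' 0 → fail=0;  out ∅∪∅=∅
  n22('c'): parent n0 fail=0; on 'c' 0 → fail=0;  out ∅∪∅=∅
  n2('ba'): parent n1 fail=0; on 'a' 0 → fail=7;  out ∅∪∅=∅
  n8('ac'): parent n7 fail=0; on 'c' 0 → fail=22;  out ∅∪∅=∅
  n11('bb'): parent n1 fail=0; on 'b' 0 → fail=1;  out ∅∪∅=∅
  n14('aa'): parent n7 fail=0; on 'a' 0 → fail=7;  out {6}∪∅={6}
  n20('bc'): parent n1 fail=0; on 'c' 0 → fail=22;  out ∅∪∅=∅
  n23('cb'): parent n22 fail=0; on 'b' 0 → fail=1;  out {7}∪∅={7}
  n3('baa'): parent n2 fail=7; on 'a' 7 → fail=14;  out ∅∪{6}={6}
  n9('acc'): parent n8 fail=22; on 'c' 22→0 → fail=22;  out ∅∪∅=∅
  n12('bbb'): parent n11 fail=1; on 'b' 1 → fail=11;  out ∅∪∅=∅
  n15('aaa'): parent n14 fail=7; on 'a' 7 → fail=14;  out ∅∪{6}={6}
  n19('bba'): parent n11 fail=1; on 'a' 1 → fail=2;  out {4}∪∅={4}
  n21('bcc'): parent n20 fail=22; on 'c' 22→0 → fail=22;  out {5}∪∅={5}
  n4('baac'): parent n3 fail=14; on 'c' 14→7 → fail=8;  out ∅∪∅=∅
  n10('acca'): parent n9 fail=22; on 'a' 22→0 → fail=7;  out {1}∪∅={1}
  n13('bbbc'): parent n12 fail=11; on 'c' 11→1 → fail=20;  out {2}∪∅={2}
  n16('aaaa'): parent n15 fail=14; on 'a' 14 → fail=15;  out ∅∪{6}={6}
  n5('baacc'): parent n4 fail=8; on 'c' 8 → fail=9;  out ∅∪∅=∅
  n17('aaaac'): parent n16 fail=15; on 'c' 15→14→7 → fail=8;  out ∅∪∅=∅
  n6('baaccb'): parent n5 fail=9; on 'b' 9→22 → fail=23;  out {0}∪{7}={0,7}
  n18('aaaaca'): parent n17 fail=8; on 'a' 8→22→0 → fail=7;  out {3}∪∅={3}

Scan:
pos 0 'c': at 22
pos 1 'a': at 7 ·f
pos 2 'a': at 14  ** P6@[1:2]
pos 3 'a': at 15  ** P6@[2:3]
pos 4 'a': at 16  ** P6@[3:4]
pos 5 'c': at 17
pos 6 'a': at 18  ** P3@[1:6]
pos 7 'b': at 1 ·f
pos 8 'c': at 20
pos 9 'c': at 21  ** P5@[7:9]
pos 10 'a': at 7 ·f
pos 11 'c': at 8
pos 12 'b': at 23 ·f  ** P7@[11:12]
pos 13 'c': at 20 ·f
pos 14 'b': at 23 ·f  ** P7@[13:14]
pos 15 'a': at 2 ·f
pos 16 'b': at 1 ·f
pos 17 'b': at 11
pos 18 'b': at 12
pos 19 'c': at 13  ** P2@[16:19]
pos 20 'b': at 23 ·f  ** P7@[19:20]
pos 21 'b': at 11 ·f
pos 22 'b': at 12
pos 23 'b': at 12 ·f
pos 24 'b': at 12 ·f
pos 25 'c': at 13  ** P2@[22:25]
pos 26 'a': at 7 ·f

Matches: [[2,6],[3,6],[4,6],[6,3],[9,5],[12,7],[14,7],[19,2],[20,7],[25,2]]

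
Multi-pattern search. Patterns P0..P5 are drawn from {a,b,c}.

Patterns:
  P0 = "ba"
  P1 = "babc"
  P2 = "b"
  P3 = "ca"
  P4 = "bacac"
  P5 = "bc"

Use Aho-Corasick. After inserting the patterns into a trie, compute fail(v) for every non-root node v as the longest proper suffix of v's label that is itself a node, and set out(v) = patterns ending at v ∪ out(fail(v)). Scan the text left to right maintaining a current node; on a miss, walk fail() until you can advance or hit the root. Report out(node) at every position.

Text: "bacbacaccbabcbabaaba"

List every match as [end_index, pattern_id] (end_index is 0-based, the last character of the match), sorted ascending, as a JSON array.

Build automaton:
Trie (insert patterns):
  n0 'ε': b→1 c→5
  n1 'b': a→2 c→10  ←P2
  n2 'ba': b→3 c→7  ←P0
  n3 'bab': c→4
  n4 'babc': ·  ←P1
  n5 'c': a→6
  n6 'ca': ·  ←P3
  n7 'bac': a→8
  n8 'baca': c→9
  n9 'bacac': ·  ←P4
  n10 'bc': ·  ←P5

BFS fail/out derivation:
  fail(1) 'b': from fail(0)=0 chase 'b': 0 ⇒ 0;  out={2}∪out(0)={2}
  fail(5) 'c': from fail(0)=0 chase 'c': 0 ⇒ 0;  out=∅∪out(0)=∅
  fail(2) 'ba': from fail(1)=0 chase 'a': 0 ⇒ 0;  out={0}∪out(0)={0}
  fail(6) 'ca': from fail(5)=0 chase 'a': 0 ⇒ 0;  out={3}∪out(0)={3}
  fail(10) 'bc': from fail(1)=0 chase 'c': 0 ⇒ 5;  out={5}∪out(5)={5}
  fail(3) 'bab': from fail(2)=0 chase 'b': 0 ⇒ 1;  out=∅∪out(1)={2}
  fail(7) 'bac': from fail(2)=0 chase 'c': 0 ⇒ 5;  out=∅∪out(5)=∅
  fail(4) 'babc': from fail(3)=1 chase 'c': 1 ⇒ 10;  out={1}∪out(10)={1,5}
  fail(8) 'baca': from fail(7)=5 chase 'a': 5 ⇒ 6;  out=∅∪out(6)={3}
  fail(9) 'bacac': from fail(8)=6 chase 'c': 6→0 ⇒ 5;  out={4}∪out(5)={4}

Run:
i=0 'b': node 0→1  → match P2@[0:0]
i=1 'a': node 1→2  → match P0@[0:1]
i=2 'c': node 2→7
i=3 'b': node 7→1 (via fail)  → match P2@[3:3]
i=4 'a': node 1→2  → match P0@[3:4]
i=5 'c': node 2→7
i=6 'a': node 7→8  → match P3@[5:6]
i=7 'c': node 8→9  → match P4@[3:7]
i=8 'c': node 9→5 (via fail)
i=9 'b': node 5→1 (via fail)  → match P2@[9:9]
i=10 'a': node 1→2  → match P0@[9:10]
i=11 'b': node 2→3  → match P2@[11:11]
i=12 'c': node 3→4  → match P1@[9:12],P5@[11:12]
i=13 'b': node 4→1 (via fail)  → match P2@[13:13]
i=14 'a': node 1→2  → match P0@[13:14]
i=15 'b': node 2→3  → match P2@[15:15]
i=16 'a': node 3→2 (via fail)  → match P0@[15:16]
i=17 'a': node 2→0 (via fail)
i=18 'b': node 0→1  → match P2@[18:18]
i=19 'a': node 1→2  → match P0@[18:19]

Result: [[0,2],[1,0],[3,2],[4,0],[6,3],[7,4],[9,2],[10,0],[11,2],[12,1],[12,5],[13,2],[14,0],[15,2],[16,0],[18,2],[19,0]]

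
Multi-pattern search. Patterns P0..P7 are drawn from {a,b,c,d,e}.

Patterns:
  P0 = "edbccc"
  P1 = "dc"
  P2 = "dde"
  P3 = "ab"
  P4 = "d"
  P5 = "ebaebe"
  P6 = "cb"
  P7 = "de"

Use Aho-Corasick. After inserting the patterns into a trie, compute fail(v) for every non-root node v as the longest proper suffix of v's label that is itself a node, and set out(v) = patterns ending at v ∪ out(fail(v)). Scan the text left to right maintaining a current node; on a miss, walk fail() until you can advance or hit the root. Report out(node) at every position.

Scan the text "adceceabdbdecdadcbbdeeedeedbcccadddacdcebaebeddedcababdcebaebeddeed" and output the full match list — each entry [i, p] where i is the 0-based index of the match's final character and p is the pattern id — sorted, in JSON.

Build automaton:
Trie nodes:
  0='ε' goto a→11 c→18 d→7 e→1
  1='e' goto b→13 d→2
  2='ed' goto b→3
  3='edb' goto c→4
  4='edbc' goto c→5
  5='edbcc' goto c→6
  6='edbccc' goto ·  ←P0
  7='d' goto c→8 d→9 e→20  ←P4
  8='dc' goto ·  ←P1
  9='dd' goto e→10
  10='dde' goto ·  ←P2
  11='a' goto b→12
  12='ab' goto ·  ←P3
  13='eb' goto a→14
  14='eba' goto e→15
  15='ebae' goto b→16
  16='ebaeb' goto e→17
  17='ebaebe' goto ·  ←P5
  18='c' goto b→19
  19='cb' goto ·  ←P6
  20='de' goto ·  ←P7

BFS fail/out derivation:
  n1('e'): parent n0 fail=0; on 'e' 0 → fail=0;  out ∅∪∅=∅
  n7('d'): parent n0 fail=0; on 'd' 0 → fail=0;  out {4}∪∅={4}
  n11('a'): parent n0 fail=0; on 'a' 0 → fail=0;  out ∅∪∅=∅
  n18('c'): parent n0 fail=0; on 'c' 0 → fail=0;  out ∅∪∅=∅
  n2('ed'): parent n1 fail=0; on 'd' 0 → fail=7;  out ∅∪{4}={4}
  n8('dc'): parent n7 fail=0; on 'c' 0 → fail=18;  out {1}∪∅={1}
  n9('dd'): parent n7 fail=0; on 'd' 0 → fail=7;  out ∅∪{4}={4}
  n12('ab'): parent n11 fail=0; on 'b' 0 → fail=0;  out {3}∪∅={3}
  n13('eb'): parent n1 fail=0; on 'b' 0 → fail=0;  out ∅∪∅=∅
  n19('cb'): parent n18 fail=0; on 'b' 0 → fail=0;  out {6}∪∅={6}
  n20('de'): parent n7 fail=0; on 'e' 0 → fail=1;  out {7}∪∅={7}
  n3('edb'): parent n2 fail=7; on 'b' 7→0 → fail=0;  out ∅∪∅=∅
  n10('dde'): parent n9 fail=7; on 'e' 7 → fail=20;  out {2}∪{7}={2,7}
  n14('eba'): parent n13 fail=0; on 'a' 0 → fail=11;  out ∅∪∅=∅
  n4('edbc'): parent n3 fail=0; on 'c' 0 → fail=18;  out ∅∪∅=∅
  n15('ebae'): parent n14 fail=11; on 'e' 11→0 → fail=1;  out ∅∪∅=∅
  n5('edbcc'): parent n4 fail=18; on 'c' 18→0 → fail=18;  out ∅∪∅=∅
  n16('ebaeb'): parent n15 fail=1; on 'b' 1 → fail=13;  out ∅∪∅=∅
  n6('edbccc'): parent n5 fail=18; on 'c' 18→0 → fail=18;  out {0}∪∅={0}
  n17('ebaebe'): parent n16 fail=13; on 'e' 13→0 → fail=1;  out {5}∪∅={5}

Run:
[0] read 'a'  n0⇒n11
[1] read 'd'  n11⇒n7 ·f  ** P4@[1:1]
[2] read 'c'  n7⇒n8  ** P1@[1:2]
[3] read 'e'  n8⇒n1 ·f
[4] read 'c'  n1⇒n18 ·f
[5] read 'e'  n18⇒n1 ·f
[6] read 'a'  n1⇒n11 ·f
[7] read 'b'  n11⇒n12  ** P3@[6:7]
[8] read 'd'  n12⇒n7 ·f  ** P4@[8:8]
[9] read 'b'  n7⇒n0 ·f
[10] read 'd'  n0⇒n7  ** P4@[10:10]
[11] read 'e'  n7⇒n20  ** P7@[10:11]
[12] read 'c'  n20⇒n18 ·f
[13] read 'd'  n18⇒n7 ·f  ** P4@[13:13]
[14] read 'a'  n7⇒n11 ·f
[15] read 'd'  n11⇒n7 ·f  ** P4@[15:15]
[16] read 'c'  n7⇒n8  ** P1@[15:16]
[17] read 'b'  n8⇒n19 ·f  ** P6@[16:17]
[18] read 'b'  n19⇒n0 ·f
[19] read 'd'  n0⇒n7  ** P4@[19:19]
[20] read 'e'  n7⇒n20  ** P7@[19:20]
[21] read 'e'  n20⇒n1 ·f
[22] read 'e'  n1⇒n1 ·f
[23] read 'd'  n1⇒n2  ** P4@[23:23]
[24] read 'e'  n2⇒n20 ·f  ** P7@[23:24]
[25] read 'e'  n20⇒n1 ·f
[26] read 'd'  n1⇒n2  ** P4@[26:26]
[27] read 'b'  n2⇒n3
[28] read 'c'  n3⇒n4
[29] read 'c'  n4⇒n5
[30] read 'c'  n5⇒n6  ** P0@[25:30]
[31] read 'a'  n6⇒n11 ·f
[32] read 'd'  n11⇒n7 ·f  ** P4@[32:32]
[33] read 'd'  n7⇒n9  ** P4@[33:33]
[34] read 'd'  n9⇒n9 ·f  ** P4@[34:34]
[35] read 'a'  n9⇒n11 ·f
[36] read 'c'  n11⇒n18 ·f
[37] read 'd'  n18⇒n7 ·f  ** P4@[37:37]
[38] read 'c'  n7⇒n8  ** P1@[37:38]
[39] read 'e'  n8⇒n1 ·f
[40] read 'b'  n1⇒n13
[41] read 'a'  n13⇒n14
[42] read 'e'  n14⇒n15
[43] read 'b'  n15⇒n16
[44] read 'e'  n16⇒n17  ** P5@[39:44]
[45] read 'd'  n17⇒n2 ·f  ** P4@[45:45]
[46] read 'd'  n2⇒n9 ·f  ** P4@[46:46]
[47] read 'e'  n9⇒n10  ** P2@[45:47],P7@[46:47]
[48] read 'd'  n10⇒n2 ·f  ** P4@[48:48]
[49] read 'c'  n2⇒n8 ·f  ** P1@[48:49]
[50] read 'a'  n8⇒n11 ·f
[51] read 'b'  n11⇒n12  ** P3@[50:51]
[52] read 'a'  n12⇒n11 ·f
[53] read 'b'  n11⇒n12  ** P3@[52:53]
[54] read 'd'  n12⇒n7 ·f  ** P4@[54:54]
[55] read 'c'  n7⇒n8  ** P1@[54:55]
[56] read 'e'  n8⇒n1 ·f
[57] read 'b'  n1⇒n13
[58] read 'a'  n13⇒n14
[59] read 'e'  n14⇒n15
[60] read 'b'  n15⇒n16
[61] read 'e'  n16⇒n17  ** P5@[56:61]
[62] read 'd'  n17⇒n2 ·f  ** P4@[62:62]
[63] read 'd'  n2⇒n9 ·f  ** P4@[63:63]
[64] read 'e'  n9⇒n10  ** P2@[62:64],P7@[63:64]
[65] read 'e'  n10⇒n1 ·f
[66] read 'd'  n1⇒n2  ** P4@[66:66]

Result: [[1,4],[2,1],[7,3],[8,4],[10,4],[11,7],[13,4],[15,4],[16,1],[17,6],[19,4],[20,7],[23,4],[24,7],[26,4],[30,0],[32,4],[33,4],[34,4],[37,4],[38,1],[44,5],[45,4],[46,4],[47,2],[47,7],[48,4],[49,1],[51,3],[53,3],[54,4],[55,1],[61,5],[62,4],[63,4],[64,2],[64,7],[66,4]]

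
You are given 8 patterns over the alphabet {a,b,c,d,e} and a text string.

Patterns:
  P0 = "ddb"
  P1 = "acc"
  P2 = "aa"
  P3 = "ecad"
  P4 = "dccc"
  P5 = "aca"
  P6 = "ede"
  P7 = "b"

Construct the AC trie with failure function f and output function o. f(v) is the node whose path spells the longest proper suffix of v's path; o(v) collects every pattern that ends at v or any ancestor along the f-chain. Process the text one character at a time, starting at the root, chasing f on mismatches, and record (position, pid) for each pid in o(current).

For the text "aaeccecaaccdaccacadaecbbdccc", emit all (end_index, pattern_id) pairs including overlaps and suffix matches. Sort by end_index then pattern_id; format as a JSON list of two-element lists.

Build:
Trie nodes:
  n0 'ε': a→4 b→18 d→1 e→8
  n1 'd': c→12 d→2
  n2 'dd': b→3
  n3 'ddb': ·  ←P0
  n4 'a': a→7 c→5
  n5 'ac': a→15 c→6
  n6 'acc': ·  ←P1
  n7 'aa': ·  ←P2
  n8 'e': c→9 d→16
  n9 'ec': a→10
  n10 'eca': d→11
  n11 'ecad': ·  ←P3
  n12 'dc': c→13
  n13 'dcc': c→14
  n14 'dccc': ·  ←P4
  n15 'aca': ·  ←P5
  n16 'ed': e→17
  n17 'ede': ·  ←P6
  n18 'b': ·  ←P7

BFS fail/out derivation:
  fail(1) 'd': from fail(0)=0 chase 'd': 0 ⇒ 0;  out=∅∪out(0)=∅
  fail(4) 'a': from fail(0)=0 chase 'a': 0 ⇒ 0;  out=∅∪out(0)=∅
  fail(8) 'e': from fail(0)=0 chase 'e': 0 ⇒ 0;  out=∅∪out(0)=∅
  fail(18) 'b': from fail(0)=0 chase 'b': 0 ⇒ 0;  out={7}∪out(0)={7}
  fail(2) 'dd': from fail(1)=0 chase 'd': 0 ⇒ 1;  out=∅∪out(1)=∅
  fail(5) 'ac': from fail(4)=0 chase 'c': 0 ⇒ 0;  out=∅∪out(0)=∅
  fail(7) 'aa': from fail(4)=0 chase 'a': 0 ⇒ 4;  out={2}∪out(4)={2}
  fail(9) 'ec': from fail(8)=0 chase 'c': 0 ⇒ 0;  out=∅∪out(0)=∅
  fail(12) 'dc': from fail(1)=0 chase 'c': 0 ⇒ 0;  out=∅∪out(0)=∅
  fail(16) 'ed': from fail(8)=0 chase 'd': 0 ⇒ 1;  out=∅∪out(1)=∅
  fail(3) 'ddb': from fail(2)=1 chase 'b': 1→0 ⇒ 18;  out={0}∪out(18)={0,7}
  fail(6) 'acc': from fail(5)=0 chase 'c': 0 ⇒ 0;  out={1}∪out(0)={1}
  fail(10) 'eca': from fail(9)=0 chase 'a': 0 ⇒ 4;  out=∅∪out(4)=∅
  fail(13) 'dcc': from fail(12)=0 chase 'c': 0 ⇒ 0;  out=∅∪out(0)=∅
  fail(15) 'aca': from fail(5)=0 chase 'a': 0 ⇒ 4;  out={5}∪out(4)={5}
  fail(17) 'ede': from fail(16)=1 chase 'e': 1→0 ⇒ 8;  out={6}∪out(8)={6}
  fail(11) 'ecad': from fail(10)=4 chase 'd': 4→0 ⇒ 1;  out={3}∪out(1)={3}
  fail(14) 'dccc': from fail(13)=0 chase 'c': 0 ⇒ 0;  out={4}∪out(0)={4}

Text stream:
pos 0 'a': at 4
pos 1 'a': at 7  → match P2@[0:1]
pos 2 'e': at 8 (via fail)
pos 3 'c': at 9
pos 4 'c': at 0 (via fail)
pos 5 'e': at 8
pos 6 'c': at 9
pos 7 'a': at 10
pos 8 'a': at 7 (via fail)  → match P2@[7:8]
pos 9 'c': at 5 (via fail)
pos 10 'c': at 6  → match P1@[8:10]
pos 11 'd': at 1 (via fail)
pos 12 'a': at 4 (via fail)
pos 13 'c': at 5
pos 14 'c': at 6  → match P1@[12:14]
pos 15 'a': at 4 (via fail)
pos 16 'c': at 5
pos 17 'a': at 15  → match P5@[15:17]
pos 18 'd': at 1 (via fail)
pos 19 'a': at 4 (via fail)
pos 20 'e': at 8 (via fail)
pos 21 'c': at 9
pos 22 'b': at 18 (via fail)  → match P7@[22:22]
pos 23 'b': at 18 (via fail)  → match P7@[23:23]
pos 24 'd': at 1 (via fail)
pos 25 'c': at 12
pos 26 'c': at 13
pos 27 'c': at 14  → match P4@[24:27]

Matches: [[1,2],[8,2],[10,1],[14,1],[17,5],[22,7],[23,7],[27,4]]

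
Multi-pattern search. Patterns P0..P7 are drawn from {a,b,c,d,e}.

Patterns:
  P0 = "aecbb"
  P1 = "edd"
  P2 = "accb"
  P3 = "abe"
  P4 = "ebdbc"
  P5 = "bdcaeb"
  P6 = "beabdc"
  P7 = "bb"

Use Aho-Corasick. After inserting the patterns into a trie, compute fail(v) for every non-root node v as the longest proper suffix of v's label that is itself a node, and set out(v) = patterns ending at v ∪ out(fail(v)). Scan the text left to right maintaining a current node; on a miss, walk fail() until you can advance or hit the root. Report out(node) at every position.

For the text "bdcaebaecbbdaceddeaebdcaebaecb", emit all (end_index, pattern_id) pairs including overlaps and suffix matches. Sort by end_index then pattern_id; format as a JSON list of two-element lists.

Construct AC machine:
Trie nodes:
  0='ε' goto a→1 b→18 e→6
  1='a' goto b→12 c→9 e→2
  2='ae' goto c→3
  3='aec' goto b→4
  4='aecb' goto b→5
  5='aecbb' goto ·  [P0 ends]
  6='e' goto b→14 d→7
  7='ed' goto d→8
  8='edd' goto ·  [P1 ends]
  9='ac' goto c→10
  10='acc' goto b→11
  11='accb' goto ·  [P2 ends]
  12='ab' goto e→13
  13='abe' goto ·  [P3 ends]
  14='eb' goto d→15
  15='ebd' goto b→16
  16='ebdb' goto c→17
  17='ebdbc' goto ·  [P4 ends]
  18='b' goto b→29 d→19 e→24
  19='bd' goto c→20
  20='bdc' goto a→21
  21='bdca' goto e→22
  22='bdcae' goto b→23
  23='bdcaeb' goto ·  [P5 ends]
  24='be' goto a→25
  25='bea' goto b→26
  26='beab' goto d→27
  27='beabd' goto c→28
  28='beabdc' goto ·  [P6 ends]
  29='bb' goto ·  [P7 ends]

Failure links (BFS by depth):
  fail(1) 'a': from fail(0)=0 chase 'a': 0 ⇒ 0;  out=∅∪out(0)=∅
  fail(6) 'e': from fail(0)=0 chase 'e': 0 ⇒ 0;  out=∅∪out(0)=∅
  fail(18) 'b': from fail(0)=0 chase 'b': 0 ⇒ 0;  out=∅∪out(0)=∅
  fail(2) 'ae': from fail(1)=0 chase 'e': 0 ⇒ 6;  out=∅∪out(6)=∅
  fail(7) 'ed': from fail(6)=0 chase 'd': 0 ⇒ 0;  out=∅∪out(0)=∅
  fail(9) 'ac': from fail(1)=0 chase 'c': 0 ⇒ 0;  out=∅∪out(0)=∅
  fail(12) 'ab': from fail(1)=0 chase 'b': 0 ⇒ 18;  out=∅∪out(18)=∅
  fail(14) 'eb': from fail(6)=0 chase 'b': 0 ⇒ 18;  out=∅∪out(18)=∅
  fail(19) 'bd': from fail(18)=0 chase 'd': 0 ⇒ 0;  out=∅∪out(0)=∅
  fail(24) 'be': from fail(18)=0 chase 'e': 0 ⇒ 6;  out=∅∪out(6)=∅
  fail(29) 'bb': from fail(18)=0 chase 'b': 0 ⇒ 18;  out={7}∪out(18)={7}
  fail(3) 'aec': from fail(2)=6 chase 'c': 6→0 ⇒ 0;  out=∅∪out(0)=∅
  fail(8) 'edd': from fail(7)=0 chase 'd': 0 ⇒ 0;  out={1}∪out(0)={1}
  fail(10) 'acc': from fail(9)=0 chase 'c': 0 ⇒ 0;  out=∅∪out(0)=∅
  fail(13) 'abe': from fail(12)=18 chase 'e': 18 ⇒ 24;  out={3}∪out(24)={3}
  fail(15) 'ebd': from fail(14)=18 chase 'd': 18 ⇒ 19;  out=∅∪out(19)=∅
  fail(20) 'bdc': from fail(19)=0 chase 'c': 0 ⇒ 0;  out=∅∪out(0)=∅
  fail(25) 'bea': from fail(24)=6 chase 'a': 6→0 ⇒ 1;  out=∅∪out(1)=∅
  fail(4) 'aecb': from fail(3)=0 chase 'b': 0 ⇒ 18;  out=∅∪out(18)=∅
  fail(11) 'accb': from fail(10)=0 chase 'b': 0 ⇒ 18;  out={2}∪out(18)={2}
  fail(16) 'ebdb': from fail(15)=19 chase 'b': 19→0 ⇒ 18;  out=∅∪out(18)=∅
  fail(21) 'bdca': from fail(20)=0 chase 'a': 0 ⇒ 1;  out=∅∪out(1)=∅
  fail(26) 'beab': from fail(25)=1 chase 'b': 1 ⇒ 12;  out=∅∪out(12)=∅
  fail(5) 'aecbb': from fail(4)=18 chase 'b': 18 ⇒ 29;  out={0}∪out(29)={0,7}
  fail(17) 'ebdbc': from fail(16)=18 chase 'c': 18→0 ⇒ 0;  out={4}∪out(0)={4}
  fail(22) 'bdcae': from fail(21)=1 chase 'e': 1 ⇒ 2;  out=∅∪out(2)=∅
  fail(27) 'beabd': from fail(26)=12 chase 'd': 12→18 ⇒ 19;  out=∅∪out(19)=∅
  fail(23) 'bdcaeb': from fail(22)=2 chase 'b': 2→6 ⇒ 14;  out={5}∪out(14)={5}
  fail(28) 'beabdc': from fail(27)=19 chase 'c': 19 ⇒ 20;  out={6}∪out(20)={6}

Text stream:
pos 0 'b': at 18
pos 1 'd': at 19
pos 2 'c': at 20
pos 3 'a': at 21
pos 4 'e': at 22
pos 5 'b': at 23  emit P5@[0:5]
pos 6 'a': at 1 ·f
pos 7 'e': at 2
pos 8 'c': at 3
pos 9 'b': at 4
pos 10 'b': at 5  emit P0@[6:10],P7@[9:10]
pos 11 'd': at 19 ·f
pos 12 'a': at 1 ·f
pos 13 'c': at 9
pos 14 'e': at 6 ·f
pos 15 'd': at 7
pos 16 'd': at 8  emit P1@[14:16]
pos 17 'e': at 6 ·f
pos 18 'a': at 1 ·f
pos 19 'e': at 2
pos 20 'b': at 14 ·f
pos 21 'd': at 15
pos 22 'c': at 20 ·f
pos 23 'a': at 21
pos 24 'e': at 22
pos 25 'b': at 23  emit P5@[20:25]
pos 26 'a': at 1 ·f
pos 27 'e': at 2
pos 28 'c': at 3
pos 29 'b': at 4

All matches (sorted): [[5,5],[10,0],[10,7],[16,1],[25,5]]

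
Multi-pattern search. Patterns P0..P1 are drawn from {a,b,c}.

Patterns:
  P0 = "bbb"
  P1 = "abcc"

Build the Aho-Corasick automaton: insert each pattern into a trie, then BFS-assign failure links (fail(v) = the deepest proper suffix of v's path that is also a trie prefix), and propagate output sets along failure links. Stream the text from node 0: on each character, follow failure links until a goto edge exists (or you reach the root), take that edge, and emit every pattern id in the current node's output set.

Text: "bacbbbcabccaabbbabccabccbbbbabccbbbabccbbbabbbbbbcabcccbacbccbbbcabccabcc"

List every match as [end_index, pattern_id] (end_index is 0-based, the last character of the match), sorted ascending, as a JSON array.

Build automaton:
Trie nodes:
  n0 'ε': a→4 b→1
  n1 'b': b→2
  n2 'bb': b→3
  n3 'bbb': ·  ←P0
  n4 'a': b→5
  n5 'ab': c→6
  n6 'abc': c→7
  n7 'abcc': ·  ←P1

Failure links (BFS by depth):
  fail(1) 'b': from fail(0)=0 chase 'b': 0 ⇒ 0;  out=∅∪out(0)=∅
  fail(4) 'a': from fail(0)=0 chase 'a': 0 ⇒ 0;  out=∅∪out(0)=∅
  fail(2) 'bb': from fail(1)=0 chase 'b': 0 ⇒ 1;  out=∅∪out(1)=∅
  fail(5) 'ab': from fail(4)=0 chase 'b': 0 ⇒ 1;  out=∅∪out(1)=∅
  fail(3) 'bbb': from fail(2)=1 chase 'b': 1 ⇒ 2;  out={0}∪out(2)={0}
  fail(6) 'abc': from fail(5)=1 chase 'c': 1→0 ⇒ 0;  out=∅∪out(0)=∅
  fail(7) 'abcc': from fail(6)=0 chase 'c': 0 ⇒ 0;  out={1}∪out(0)={1}

Text stream:
pos 0 'b': at 1
pos 1 'a': at 4 (fail-walked)
pos 2 'c': at 0 (fail-walked)
pos 3 'b': at 1
pos 4 'b': at 2
pos 5 'b': at 3  emit P0@[3:5]
pos 6 'c': at 0 (fail-walked)
pos 7 'a': at 4
pos 8 'b': at 5
pos 9 'c': at 6
pos 10 'c': at 7  emit P1@[7:10]
pos 11 'a': at 4 (fail-walked)
pos 12 'a': at 4 (fail-walked)
pos 13 'b': at 5
pos 14 'b': at 2 (fail-walked)
pos 15 'b': at 3  emit P0@[13:15]
pos 16 'a': at 4 (fail-walked)
pos 17 'b': at 5
pos 18 'c': at 6
pos 19 'c': at 7  emit P1@[16:19]
pos 20 'a': at 4 (fail-walked)
pos 21 'b': at 5
pos 22 'c': at 6
pos 23 'c': at 7  emit P1@[20:23]
pos 24 'b': at 1 (fail-walked)
pos 25 'b': at 2
pos 26 'b': at 3  emit P0@[24:26]
pos 27 'b': at 3 (fail-walked)  emit P0@[25:27]
pos 28 'a': at 4 (fail-walked)
pos 29 'b': at 5
pos 30 'c': at 6
pos 31 'c': at 7  emit P1@[28:31]
pos 32 'b': at 1 (fail-walked)
pos 33 'b': at 2
pos 34 'b': at 3  emit P0@[32:34]
pos 35 'a': at 4 (fail-walked)
pos 36 'b': at 5
pos 37 'c': at 6
pos 38 'c': at 7  emit P1@[35:38]
pos 39 'b': at 1 (fail-walked)
pos 40 'b': at 2
pos 41 'b': at 3  emit P0@[39:41]
pos 42 'a': at 4 (fail-walked)
pos 43 'b': at 5
pos 44 'b': at 2 (fail-walked)
pos 45 'b': at 3  emit P0@[43:45]
pos 46 'b': at 3 (fail-walked)  emit P0@[44:46]
pos 47 'b': at 3 (fail-walked)  emit P0@[45:47]
pos 48 'b': at 3 (fail-walked)  emit P0@[46:48]
pos 49 'c': at 0 (fail-walked)
pos 50 'a': at 4
pos 51 'b': at 5
pos 52 'c': at 6
pos 53 'c': at 7  emit P1@[50:53]
pos 54 'c': at 0 (fail-walked)
pos 55 'b': at 1
pos 56 'a': at 4 (fail-walked)
pos 57 'c': at 0 (fail-walked)
pos 58 'b': at 1
pos 59 'c': at 0 (fail-walked)
pos 60 'c': at 0
pos 61 'b': at 1
pos 62 'b': at 2
pos 63 'b': at 3  emit P0@[61:63]
pos 64 'c': at 0 (fail-walked)
pos 65 'a': at 4
pos 66 'b': at 5
pos 67 'c': at 6
pos 68 'c': at 7  emit P1@[65:68]
pos 69 'a': at 4 (fail-walked)
pos 70 'b': at 5
pos 71 'c': at 6
pos 72 'c': at 7  emit P1@[69:72]

Result: [[5,0],[10,1],[15,0],[19,1],[23,1],[26,0],[27,0],[31,1],[34,0],[38,1],[41,0],[45,0],[46,0],[47,0],[48,0],[53,1],[63,0],[68,1],[72,1]]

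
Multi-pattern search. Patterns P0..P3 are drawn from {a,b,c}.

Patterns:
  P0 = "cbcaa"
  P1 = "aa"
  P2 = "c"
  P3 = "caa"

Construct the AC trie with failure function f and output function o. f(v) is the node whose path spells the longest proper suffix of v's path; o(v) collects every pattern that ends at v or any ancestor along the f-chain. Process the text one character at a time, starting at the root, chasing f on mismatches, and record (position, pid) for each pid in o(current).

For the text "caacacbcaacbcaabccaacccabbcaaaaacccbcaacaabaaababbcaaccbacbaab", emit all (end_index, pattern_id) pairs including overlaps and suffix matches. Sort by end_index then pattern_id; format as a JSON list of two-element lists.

Build automaton:
Trie (insert patterns):
  n0 'ε': a→6 c→1
  n1 'c': a→8 b→2  [P2 ends]
  n2 'cb': c→3
  n3 'cbc': a→4
  n4 'cbca': a→5
  n5 'cbcaa': ·  [P0 ends]
  n6 'a': a→7
  n7 'aa': ·  [P1 ends]
  n8 'ca': a→9
  n9 'caa': ·  [P3 ends]

BFS fail/out derivation:
  n1('c'): parent n0 fail=0; on 'c' 0 → fail=0;  out {2}∪∅={2}
  n6('a'): parent n0 fail=0; on 'a' 0 → fail=0;  out ∅∪∅=∅
  n2('cb'): parent n1 fail=0; on 'b' 0 → fail=0;  out ∅∪∅=∅
  n7('aa'): parent n6 fail=0; on 'a' 0 → fail=6;  out {1}∪∅={1}
  n8('ca'): parent n1 fail=0; on 'a' 0 → fail=6;  out ∅∪∅=∅
  n3('cbc'): parent n2 fail=0; on 'c' 0 → fail=1;  out ∅∪{2}={2}
  n9('caa'): parent n8 fail=6; on 'a' 6 → fail=7;  out {3}∪{1}={1,3}
  n4('cbca'): parent n3 fail=1; on 'a' 1 → fail=8;  out ∅∪∅=∅
  n5('cbcaa'): parent n4 fail=8; on 'a' 8 → fail=9;  out {0}∪{1,3}={0,1,3}

Text stream:
[0] read 'c'  n0⇒n1  emit P2@[0:0]
[1] read 'a'  n1⇒n8
[2] read 'a'  n8⇒n9  emit P1@[1:2],P3@[0:2]
[3] read 'c'  n9⇒n1 (via fail)  emit P2@[3:3]
[4] read 'a'  n1⇒n8
[5] read 'c'  n8⇒n1 (via fail)  emit P2@[5:5]
[6] read 'b'  n1⇒n2
[7] read 'c'  n2⇒n3  emit P2@[7:7]
[8] read 'a'  n3⇒n4
[9] read 'a'  n4⇒n5  emit P0@[5:9],P1@[8:9],P3@[7:9]
[10] read 'c'  n5⇒n1 (via fail)  emit P2@[10:10]
[11] read 'b'  n1⇒n2
[12] read 'c'  n2⇒n3  emit P2@[12:12]
[13] read 'a'  n3⇒n4
[14] read 'a'  n4⇒n5  emit P0@[10:14],P1@[13:14],P3@[12:14]
[15] read 'b'  n5⇒n0 (via fail)
[16] read 'c'  n0⇒n1  emit P2@[16:16]
[17] read 'c'  n1⇒n1 (via fail)  emit P2@[17:17]
[18] read 'a'  n1⇒n8
[19] read 'a'  n8⇒n9  emit P1@[18:19],P3@[17:19]
[20] read 'c'  n9⇒n1 (via fail)  emit P2@[20:20]
[21] read 'c'  n1⇒n1 (via fail)  emit P2@[21:21]
[22] read 'c'  n1⇒n1 (via fail)  emit P2@[22:22]
[23] read 'a'  n1⇒n8
[24] read 'b'  n8⇒n0 (via fail)
[25] read 'b'  n0⇒n0
[26] read 'c'  n0⇒n1  emit P2@[26:26]
[27] read 'a'  n1⇒n8
[28] read 'a'  n8⇒n9  emit P1@[27:28],P3@[26:28]
[29] read 'a'  n9⇒n7 (via fail)  emit P1@[28:29]
[30] read 'a'  n7⇒n7 (via fail)  emit P1@[29:30]
[31] read 'a'  n7⇒n7 (via fail)  emit P1@[30:31]
[32] read 'c'  n7⇒n1 (via fail)  emit P2@[32:32]
[33] read 'c'  n1⇒n1 (via fail)  emit P2@[33:33]
[34] read 'c'  n1⇒n1 (via fail)  emit P2@[34:34]
[35] read 'b'  n1⇒n2
[36] read 'c'  n2⇒n3  emit P2@[36:36]
[37] read 'a'  n3⇒n4
[38] read 'a'  n4⇒n5  emit P0@[34:38],P1@[37:38],P3@[36:38]
[39] read 'c'  n5⇒n1 (via fail)  emit P2@[39:39]
[40] read 'a'  n1⇒n8
[41] read 'a'  n8⇒n9  emit P1@[40:41],P3@[39:41]
[42] read 'b'  n9⇒n0 (via fail)
[43] read 'a'  n0⇒n6
[44] read 'a'  n6⇒n7  emit P1@[43:44]
[45] read 'a'  n7⇒n7 (via fail)  emit P1@[44:45]
[46] read 'b'  n7⇒n0 (via fail)
[47] read 'a'  n0⇒n6
[48] read 'b'  n6⇒n0 (via fail)
[49] read 'b'  n0⇒n0
[50] read 'c'  n0⇒n1  emit P2@[50:50]
[51] read 'a'  n1⇒n8
[52] read 'a'  n8⇒n9  emit P1@[51:52],P3@[50:52]
[53] read 'c'  n9⇒n1 (via fail)  emit P2@[53:53]
[54] read 'c'  n1⇒n1 (via fail)  emit P2@[54:54]
[55] read 'b'  n1⇒n2
[56] read 'a'  n2⇒n6 (via fail)
[57] read 'c'  n6⇒n1 (via fail)  emit P2@[57:57]
[58] read 'b'  n1⇒n2
[59] read 'a'  n2⇒n6 (via fail)
[60] read 'a'  n6⇒n7  emit P1@[59:60]
[61] read 'b'  n7⇒n0 (via fail)

Matches: [[0,2],[2,1],[2,3],[3,2],[5,2],[7,2],[9,0],[9,1],[9,3],[10,2],[12,2],[14,0],[14,1],[14,3],[16,2],[17,2],[19,1],[19,3],[20,2],[21,2],[22,2],[26,2],[28,1],[28,3],[29,1],[30,1],[31,1],[32,2],[33,2],[34,2],[36,2],[38,0],[38,1],[38,3],[39,2],[41,1],[41,3],[44,1],[45,1],[50,2],[52,1],[52,3],[53,2],[54,2],[57,2],[60,1]]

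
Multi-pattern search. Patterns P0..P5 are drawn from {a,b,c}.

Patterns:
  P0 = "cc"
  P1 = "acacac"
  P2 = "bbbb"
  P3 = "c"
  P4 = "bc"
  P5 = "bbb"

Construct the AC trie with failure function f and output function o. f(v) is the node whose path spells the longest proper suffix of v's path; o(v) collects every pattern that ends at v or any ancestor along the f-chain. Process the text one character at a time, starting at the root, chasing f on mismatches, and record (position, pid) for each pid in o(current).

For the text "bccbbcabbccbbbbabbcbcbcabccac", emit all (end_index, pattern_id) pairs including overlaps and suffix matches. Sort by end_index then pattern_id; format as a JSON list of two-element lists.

Build automaton:
Trie (insert patterns):
  n0 'ε': a→3 b→9 c→1
  n1 'c': c→2  [P3 ends]
  n2 'cc': ·  [P0 ends]
  n3 'a': c→4
  n4 'ac': a→5
  n5 'aca': c→6
  n6 'acac': a→7
  n7 'acaca': c→8
  n8 'acacac': ·  [P1 ends]
  n9 'b': b→10 c→13
  n10 'bb': b→11
  n11 'bbb': b→12  [P5 ends]
  n12 'bbbb': ·  [P2 ends]
  n13 'bc': ·  [P4 ends]

BFS fail/out derivation:
  fail(1) 'c': from fail(0)=0 chase 'c': 0 ⇒ 0;  out={3}∪out(0)={3}
  fail(3) 'a': from fail(0)=0 chase 'a': 0 ⇒ 0;  out=∅∪out(0)=∅
  fail(9) 'b': from fail(0)=0 chase 'b': 0 ⇒ 0;  out=∅∪out(0)=∅
  fail(2) 'cc': from fail(1)=0 chase 'c': 0 ⇒ 1;  out={0}∪out(1)={0,3}
  fail(4) 'ac': from fail(3)=0 chase 'c': 0 ⇒ 1;  out=∅∪out(1)={3}
  fail(10) 'bb': from fail(9)=0 chase 'b': 0 ⇒ 9;  out=∅∪out(9)=∅
  fail(13) 'bc': from fail(9)=0 chase 'c': 0 ⇒ 1;  out={4}∪out(1)={3,4}
  fail(5) 'aca': from fail(4)=1 chase 'a': 1→0 ⇒ 3;  out=∅∪out(3)=∅
  fail(11) 'bbb': from fail(10)=9 chase 'b': 9 ⇒ 10;  out={5}∪out(10)={5}
  fail(6) 'acac': from fail(5)=3 chase 'c': 3 ⇒ 4;  out=∅∪out(4)={3}
  fail(12) 'bbbb': from fail(11)=10 chase 'b': 10 ⇒ 11;  out={2}∪out(11)={2,5}
  fail(7) 'acaca': from fail(6)=4 chase 'a': 4 ⇒ 5;  out=∅∪out(5)=∅
  fail(8) 'acacac': from fail(7)=5 chase 'c': 5 ⇒ 6;  out={1}∪out(6)={1,3}

Run:
i=0 'b': node 0→9
i=1 'c': node 9→13  → match P3@[1:1],P4@[0:1]
i=2 'c': node 13→2 ·f  → match P0@[1:2],P3@[2:2]
i=3 'b': node 2→9 ·f
i=4 'b': node 9→10
i=5 'c': node 10→13 ·f  → match P3@[5:5],P4@[4:5]
i=6 'a': node 13→3 ·f
i=7 'b': node 3→9 ·f
i=8 'b': node 9→10
i=9 'c': node 10→13 ·f  → match P3@[9:9],P4@[8:9]
i=10 'c': node 13→2 ·f  → match P0@[9:10],P3@[10:10]
i=11 'b': node 2→9 ·f
i=12 'b': node 9→10
i=13 'b': node 10→11  → match P5@[11:13]
i=14 'b': node 11→12  → match P2@[11:14],P5@[12:14]
i=15 'a': node 12→3 ·f
i=16 'b': node 3→9 ·f
i=17 'b': node 9→10
i=18 'c': node 10→13 ·f  → match P3@[18:18],P4@[17:18]
i=19 'b': node 13→9 ·f
i=20 'c': node 9→13  → match P3@[20:20],P4@[19:20]
i=21 'b': node 13→9 ·f
i=22 'c': node 9→13  → match P3@[22:22],P4@[21:22]
i=23 'a': node 13→3 ·f
i=24 'b': node 3→9 ·f
i=25 'c': node 9→13  → match P3@[25:25],P4@[24:25]
i=26 'c': node 13→2 ·f  → match P0@[25:26],P3@[26:26]
i=27 'a': node 2→3 ·f
i=28 'c': node 3→4  → match P3@[28:28]

Result: [[1,3],[1,4],[2,0],[2,3],[5,3],[5,4],[9,3],[9,4],[10,0],[10,3],[13,5],[14,2],[14,5],[18,3],[18,4],[20,3],[20,4],[22,3],[22,4],[25,3],[25,4],[26,0],[26,3],[28,3]]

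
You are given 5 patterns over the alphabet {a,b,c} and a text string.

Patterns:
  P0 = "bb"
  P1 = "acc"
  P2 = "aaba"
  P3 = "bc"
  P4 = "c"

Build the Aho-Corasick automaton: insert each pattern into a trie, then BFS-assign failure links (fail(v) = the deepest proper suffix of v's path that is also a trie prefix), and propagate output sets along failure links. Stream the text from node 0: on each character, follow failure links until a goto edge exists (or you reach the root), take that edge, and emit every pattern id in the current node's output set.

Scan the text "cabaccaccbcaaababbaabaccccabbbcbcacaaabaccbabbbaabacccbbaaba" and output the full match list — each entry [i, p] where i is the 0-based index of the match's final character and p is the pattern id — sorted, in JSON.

Construct AC machine:
Trie nodes:
  0='ε' goto a→3 b→1 c→10
  1='b' goto b→2 c→9
  2='bb' goto ·  ←P0
  3='a' goto a→6 c→4
  4='ac' goto c→5
  5='acc' goto ·  ←P1
  6='aa' goto b→7
  7='aab' goto a→8
  8='aaba' goto ·  ←P2
  9='bc' goto ·  ←P3
  10='c' goto ·  ←P4

Failure links (BFS by depth):
  fail(1) 'b': from fail(0)=0 chase 'b': 0 ⇒ 0;  out=∅∪out(0)=∅
  fail(3) 'a': from fail(0)=0 chase 'a': 0 ⇒ 0;  out=∅∪out(0)=∅
  fail(10) 'c': from fail(0)=0 chase 'c': 0 ⇒ 0;  out={4}∪out(0)={4}
  fail(2) 'bb': from fail(1)=0 chase 'b': 0 ⇒ 1;  out={0}∪out(1)={0}
  fail(4) 'ac': from fail(3)=0 chase 'c': 0 ⇒ 10;  out=∅∪out(10)={4}
  fail(6) 'aa': from fail(3)=0 chase 'a': 0 ⇒ 3;  out=∅∪out(3)=∅
  fail(9) 'bc': from fail(1)=0 chase 'c': 0 ⇒ 10;  out={3}∪out(10)={3,4}
  fail(5) 'acc': from fail(4)=10 chase 'c': 10→0 ⇒ 10;  out={1}∪out(10)={1,4}
  fail(7) 'aab': from fail(6)=3 chase 'b': 3→0 ⇒ 1;  out=∅∪out(1)=∅
  fail(8) 'aaba': from fail(7)=1 chase 'a': 1→0 ⇒ 3;  out={2}∪out(3)={2}

Scan:
i=0 'c': node 0→10  emit P4@[0:0]
i=1 'a': node 10→3 (fail-walked)
i=2 'b': node 3→1 (fail-walked)
i=3 'a': node 1→3 (fail-walked)
i=4 'c': node 3→4  emit P4@[4:4]
i=5 'c': node 4→5  emit P1@[3:5],P4@[5:5]
i=6 'a': node 5→3 (fail-walked)
i=7 'c': node 3→4  emit P4@[7:7]
i=8 'c': node 4→5  emit P1@[6:8],P4@[8:8]
i=9 'b': node 5→1 (fail-walked)
i=10 'c': node 1→9  emit P3@[9:10],P4@[10:10]
i=11 'a': node 9→3 (fail-walked)
i=12 'a': node 3→6
i=13 'a': node 6→6 (fail-walked)
i=14 'b': node 6→7
i=15 'a': node 7→8  emit P2@[12:15]
i=16 'b': node 8→1 (fail-walked)
i=17 'b': node 1→2  emit P0@[16:17]
i=18 'a': node 2→3 (fail-walked)
i=19 'a': node 3→6
i=20 'b': node 6→7
i=21 'a': node 7→8  emit P2@[18:21]
i=22 'c': node 8→4 (fail-walked)  emit P4@[22:22]
i=23 'c': node 4→5  emit P1@[21:23],P4@[23:23]
i=24 'c': node 5→10 (fail-walked)  emit P4@[24:24]
i=25 'c': node 10→10 (fail-walked)  emit P4@[25:25]
i=26 'a': node 10→3 (fail-walked)
i=27 'b': node 3→1 (fail-walked)
i=28 'b': node 1→2  emit P0@[27:28]
i=29 'b': node 2→2 (fail-walked)  emit P0@[28:29]
i=30 'c': node 2→9 (fail-walked)  emit P3@[29:30],P4@[30:30]
i=31 'b': node 9→1 (fail-walked)
i=32 'c': node 1→9  emit P3@[31:32],P4@[32:32]
i=33 'a': node 9→3 (fail-walked)
i=34 'c': node 3→4  emit P4@[34:34]
i=35 'a': node 4→3 (fail-walked)
i=36 'a': node 3→6
i=37 'a': node 6→6 (fail-walked)
i=38 'b': node 6→7
i=39 'a': node 7→8  emit P2@[36:39]
i=40 'c': node 8→4 (fail-walked)  emit P4@[40:40]
i=41 'c': node 4→5  emit P1@[39:41],P4@[41:41]
i=42 'b': node 5→1 (fail-walked)
i=43 'a': node 1→3 (fail-walked)
i=44 'b': node 3→1 (fail-walked)
i=45 'b': node 1→2  emit P0@[44:45]
i=46 'b': node 2→2 (fail-walked)  emit P0@[45:46]
i=47 'a': node 2→3 (fail-walked)
i=48 'a': node 3→6
i=49 'b': node 6→7
i=50 'a': node 7→8  emit P2@[47:50]
i=51 'c': node 8→4 (fail-walked)  emit P4@[51:51]
i=52 'c': node 4→5  emit P1@[50:52],P4@[52:52]
i=53 'c': node 5→10 (fail-walked)  emit P4@[53:53]
i=54 'b': node 10→1 (fail-walked)
i=55 'b': node 1→2  emit P0@[54:55]
i=56 'a': node 2→3 (fail-walked)
i=57 'a': node 3→6
i=58 'b': node 6→7
i=59 'a': node 7→8  emit P2@[56:59]

Result: [[0,4],[4,4],[5,1],[5,4],[7,4],[8,1],[8,4],[10,3],[10,4],[15,2],[17,0],[21,2],[22,4],[23,1],[23,4],[24,4],[25,4],[28,0],[29,0],[30,3],[30,4],[32,3],[32,4],[34,4],[39,2],[40,4],[41,1],[41,4],[45,0],[46,0],[50,2],[51,4],[52,1],[52,4],[53,4],[55,0],[59,2]]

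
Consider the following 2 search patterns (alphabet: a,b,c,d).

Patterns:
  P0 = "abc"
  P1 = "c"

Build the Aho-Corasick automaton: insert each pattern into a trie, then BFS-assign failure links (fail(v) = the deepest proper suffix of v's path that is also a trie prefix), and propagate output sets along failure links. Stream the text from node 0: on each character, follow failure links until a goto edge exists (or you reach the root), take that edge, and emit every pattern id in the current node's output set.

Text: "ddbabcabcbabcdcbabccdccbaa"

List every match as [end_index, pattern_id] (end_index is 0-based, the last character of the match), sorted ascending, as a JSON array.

Construct AC machine:
Trie (insert patterns):
  0='ε' goto a→1 c→4
  1='a' goto b→2
  2='ab' goto c→3
  3='abc' goto ·  ←P0
  4='c' goto ·  ←P1

BFS fail/out derivation:
  fail(1) 'a': from fail(0)=0 chase 'a': 0 ⇒ 0;  out=∅∪out(0)=∅
  fail(4) 'c': from fail(0)=0 chase 'c': 0 ⇒ 0;  out={1}∪out(0)={1}
  fail(2) 'ab': from fail(1)=0 chase 'b': 0 ⇒ 0;  out=∅∪out(0)=∅
  fail(3) 'abc': from fail(2)=0 chase 'c': 0 ⇒ 4;  out={0}∪out(4)={0,1}

Scan:
[0] read 'd'  n0⇒n0
[1] read 'd'  n0⇒n0
[2] read 'b'  n0⇒n0
[3] read 'a'  n0⇒n1
[4] read 'b'  n1⇒n2
[5] read 'c'  n2⇒n3  ** P0@[3:5],P1@[5:5]
[6] read 'a'  n3⇒n1 (fail-walked)
[7] read 'b'  n1⇒n2
[8] read 'c'  n2⇒n3  ** P0@[6:8],P1@[8:8]
[9] read 'b'  n3⇒n0 (fail-walked)
[10] read 'a'  n0⇒n1
[11] read 'b'  n1⇒n2
[12] read 'c'  n2⇒n3  ** P0@[10:12],P1@[12:12]
[13] read 'd'  n3⇒n0 (fail-walked)
[14] read 'c'  n0⇒n4  ** P1@[14:14]
[15] read 'b'  n4⇒n0 (fail-walked)
[16] read 'a'  n0⇒n1
[17] read 'b'  n1⇒n2
[18] read 'c'  n2⇒n3  ** P0@[16:18],P1@[18:18]
[19] read 'c'  n3⇒n4 (fail-walked)  ** P1@[19:19]
[20] read 'd'  n4⇒n0 (fail-walked)
[21] read 'c'  n0⇒n4  ** P1@[21:21]
[22] read 'c'  n4⇒n4 (fail-walked)  ** P1@[22:22]
[23] read 'b'  n4⇒n0 (fail-walked)
[24] read 'a'  n0⇒n1
[25] read 'a'  n1⇒n1 (fail-walked)

Result: [[5,0],[5,1],[8,0],[8,1],[12,0],[12,1],[14,1],[18,0],[18,1],[19,1],[21,1],[22,1]]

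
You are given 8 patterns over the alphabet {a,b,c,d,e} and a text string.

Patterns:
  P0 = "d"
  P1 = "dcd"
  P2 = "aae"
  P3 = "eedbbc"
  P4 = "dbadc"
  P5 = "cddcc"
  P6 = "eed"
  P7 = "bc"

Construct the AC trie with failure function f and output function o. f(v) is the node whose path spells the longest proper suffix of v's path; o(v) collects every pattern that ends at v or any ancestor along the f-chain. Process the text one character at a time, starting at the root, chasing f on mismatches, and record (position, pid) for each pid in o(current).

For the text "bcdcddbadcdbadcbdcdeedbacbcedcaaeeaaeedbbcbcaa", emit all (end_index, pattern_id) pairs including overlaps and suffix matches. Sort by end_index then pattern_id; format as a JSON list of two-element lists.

Build:
Trie nodes:
  n0 'ε': a→4 b→22 c→17 d→1 e→7
  n1 'd': b→13 c→2  [P0 ends]
  n2 'dc': d→3
  n3 'dcd': ·  [P1 ends]
  n4 'a': a→5
  n5 'aa': e→6
  n6 'aae': ·  [P2 ends]
  n7 'e': e→8
  n8 'ee': d→9
  n9 'eed': b→10  [P6 ends]
  n10 'eedb': b→11
  n11 'eedbb': c→12
  n12 'eedbbc': ·  [P3 ends]
  n13 'db': a→14
  n14 'dba': d→15
  n15 'dbad': c→16
  n16 'dbadc': ·  [P4 ends]
  n17 'c': d→18
  n18 'cd': d→19
  n19 'cdd': c→20
  n20 'cddc': c→21
  n21 'cddcc': ·  [P5 ends]
  n22 'b': c→23
  n23 'bc': ·  [P7 ends]

BFS fail/out derivation:
  fail(1) 'd': from fail(0)=0 chase 'd': 0 ⇒ 0;  out={0}∪out(0)={0}
  fail(4) 'a': from fail(0)=0 chase 'a': 0 ⇒ 0;  out=∅∪out(0)=∅
  fail(7) 'e': from fail(0)=0 chase 'e': 0 ⇒ 0;  out=∅∪out(0)=∅
  fail(17) 'c': from fail(0)=0 chase 'c': 0 ⇒ 0;  out=∅∪out(0)=∅
  fail(22) 'b': from fail(0)=0 chase 'b': 0 ⇒ 0;  out=∅∪out(0)=∅
  fail(2) 'dc': from fail(1)=0 chase 'c': 0 ⇒ 17;  out=∅∪out(17)=∅
  fail(5) 'aa': from fail(4)=0 chase 'a': 0 ⇒ 4;  out=∅∪out(4)=∅
  fail(8) 'ee': from fail(7)=0 chase 'e': 0 ⇒ 7;  out=∅∪out(7)=∅
  fail(13) 'db': from fail(1)=0 chase 'b': 0 ⇒ 22;  out=∅∪out(22)=∅
  fail(18) 'cd': from fail(17)=0 chase 'd': 0 ⇒ 1;  out=∅∪out(1)={0}
  fail(23) 'bc': from fail(22)=0 chase 'c': 0 ⇒ 17;  out={7}∪out(17)={7}
  fail(3) 'dcd': from fail(2)=17 chase 'd': 17 ⇒ 18;  out={1}∪out(18)={0,1}
  fail(6) 'aae': from fail(5)=4 chase 'e': 4→0 ⇒ 7;  out={2}∪out(7)={2}
  fail(9) 'eed': from fail(8)=7 chase 'd': 7→0 ⇒ 1;  out={6}∪out(1)={0,6}
  fail(14) 'dba': from fail(13)=22 chase 'a': 22→0 ⇒ 4;  out=∅∪out(4)=∅
  fail(19) 'cdd': from fail(18)=1 chase 'd': 1→0 ⇒ 1;  out=∅∪out(1)={0}
  fail(10) 'eedb': from fail(9)=1 chase 'b': 1 ⇒ 13;  out=∅∪out(13)=∅
  fail(15) 'dbad': from fail(14)=4 chase 'd': 4→0 ⇒ 1;  out=∅∪out(1)={0}
  fail(20) 'cddc': from fail(19)=1 chase 'c': 1 ⇒ 2;  out=∅∪out(2)=∅
  fail(11) 'eedbb': from fail(10)=13 chase 'b': 13→22→0 ⇒ 22;  out=∅∪out(22)=∅
  fail(16) 'dbadc': from fail(15)=1 chase 'c': 1 ⇒ 2;  out={4}∪out(2)={4}
  fail(21) 'cddcc': from fail(20)=2 chase 'c': 2→17→0 ⇒ 17;  out={5}∪out(17)={5}
  fail(12) 'eedbbc': from fail(11)=22 chase 'c': 22 ⇒ 23;  out={3}∪out(23)={3,7}

Run:
[0] read 'b'  n0⇒n22
[1] read 'c'  n22⇒n23  ** P7@[0:1]
[2] read 'd'  n23⇒n18 ·f  ** P0@[2:2]
[3] read 'c'  n18⇒n2 ·f
[4] read 'd'  n2⇒n3  ** P0@[4:4],P1@[2:4]
[5] read 'd'  n3⇒n19 ·f  ** P0@[5:5]
[6] read 'b'  n19⇒n13 ·f
[7] read 'a'  n13⇒n14
[8] read 'd'  n14⇒n15  ** P0@[8:8]
[9] read 'c'  n15⇒n16  ** P4@[5:9]
[10] read 'd'  n16⇒n3 ·f  ** P0@[10:10],P1@[8:10]
[11] read 'b'  n3⇒n13 ·f
[12] read 'a'  n13⇒n14
[13] read 'd'  n14⇒n15  ** P0@[13:13]
[14] read 'c'  n15⇒n16  ** P4@[10:14]
[15] read 'b'  n16⇒n22 ·f
[16] read 'd'  n22⇒n1 ·f  ** P0@[16:16]
[17] read 'c'  n1⇒n2
[18] read 'd'  n2⇒n3  ** P0@[18:18],P1@[16:18]
[19] read 'e'  n3⇒n7 ·f
[20] read 'e'  n7⇒n8
[21] read 'd'  n8⇒n9  ** P0@[21:21],P6@[19:21]
[22] read 'b'  n9⇒n10
[23] read 'a'  n10⇒n14 ·f
[24] read 'c'  n14⇒n17 ·f
[25] read 'b'  n17⇒n22 ·f
[26] read 'c'  n22⇒n23  ** P7@[25:26]
[27] read 'e'  n23⇒n7 ·f
[28] read 'd'  n7⇒n1 ·f  ** P0@[28:28]
[29] read 'c'  n1⇒n2
[30] read 'a'  n2⇒n4 ·f
[31] read 'a'  n4⇒n5
[32] read 'e'  n5⇒n6  ** P2@[30:32]
[33] read 'e'  n6⇒n8 ·f
[34] read 'a'  n8⇒n4 ·f
[35] read 'a'  n4⇒n5
[36] read 'e'  n5⇒n6  ** P2@[34:36]
[37] read 'e'  n6⇒n8 ·f
[38] read 'd'  n8⇒n9  ** P0@[38:38],P6@[36:38]
[39] read 'b'  n9⇒n10
[40] read 'b'  n10⇒n11
[41] read 'c'  n11⇒n12  ** P3@[36:41],P7@[40:41]
[42] read 'b'  n12⇒n22 ·f
[43] read 'c'  n22⇒n23  ** P7@[42:43]
[44] read 'a'  n23⇒n4 ·f
[45] read 'a'  n4⇒n5

Matches: [[1,7],[2,0],[4,0],[4,1],[5,0],[8,0],[9,4],[10,0],[10,1],[13,0],[14,4],[16,0],[18,0],[18,1],[21,0],[21,6],[26,7],[28,0],[32,2],[36,2],[38,0],[38,6],[41,3],[41,7],[43,7]]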